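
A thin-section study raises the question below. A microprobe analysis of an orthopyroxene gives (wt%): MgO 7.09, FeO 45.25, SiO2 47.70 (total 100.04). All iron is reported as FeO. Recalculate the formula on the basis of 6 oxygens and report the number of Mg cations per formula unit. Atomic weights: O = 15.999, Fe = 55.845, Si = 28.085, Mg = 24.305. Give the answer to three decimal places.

7.09 wt% MgO ÷ 40.304 g/mol = 0.17591 mol, giving 0.17591 Mg and 0.17591 O.
45.25 wt% FeO ÷ 71.844 g/mol = 0.62984 mol, giving 0.62984 Fe and 0.62984 O.
47.70 wt% SiO2 ÷ 60.083 g/mol = 0.79390 mol, giving 0.79390 Si and 1.58780 O.
Oxygen sums to 2.39355; scaling by 6/2.39355 = 2.50674 puts the formula on 6 O.
Mg: 0.17591 × 2.50674 = 0.441 atoms per formula unit.

0.441 Mg apfu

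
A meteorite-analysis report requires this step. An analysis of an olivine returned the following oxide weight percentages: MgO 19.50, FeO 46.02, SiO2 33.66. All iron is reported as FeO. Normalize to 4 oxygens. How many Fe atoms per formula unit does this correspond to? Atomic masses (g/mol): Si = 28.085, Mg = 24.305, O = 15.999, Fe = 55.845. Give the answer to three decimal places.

1.141 Fe apfu

19.50 wt% MgO ÷ 40.304 g/mol = 0.48382 mol, giving 0.48382 Mg and 0.48382 O.
46.02 wt% FeO ÷ 71.844 g/mol = 0.64055 mol, giving 0.64055 Fe and 0.64055 O.
33.66 wt% SiO2 ÷ 60.083 g/mol = 0.56023 mol, giving 0.56023 Si and 1.12046 O.
Oxygen sums to 2.24483; scaling by 4/2.24483 = 1.78187 puts the formula on 4 O.
Fe: 0.64055 × 1.78187 = 1.141 atoms per formula unit.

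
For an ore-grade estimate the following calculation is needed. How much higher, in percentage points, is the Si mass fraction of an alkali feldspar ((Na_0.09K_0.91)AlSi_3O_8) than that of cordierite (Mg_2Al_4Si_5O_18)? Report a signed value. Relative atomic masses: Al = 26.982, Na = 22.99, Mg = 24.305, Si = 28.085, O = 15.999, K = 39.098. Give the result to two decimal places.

6.42 percentage points

M((Na_0.09K_0.91)AlSi_3O_8) = 276.877 g/mol, so wt% Si = 84.255/276.877 × 100 = 30.43%.
M(Mg_2Al_4Si_5O_18) = 584.945 g/mol, so wt% Si = 140.425/584.945 × 100 = 24.01%.
30.43 − 24.01 = 6.42 pp.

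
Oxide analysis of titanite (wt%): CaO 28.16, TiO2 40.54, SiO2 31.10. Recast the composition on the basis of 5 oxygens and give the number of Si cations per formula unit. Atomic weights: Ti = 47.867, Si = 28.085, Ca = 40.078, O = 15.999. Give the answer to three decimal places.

CaO (M=56.077): mol = 0.50217; Ca = 0.50217, O = 0.50217.
TiO2 (M=79.865): mol = 0.50761; Ti = 0.50761, O = 1.01522.
SiO2 (M=60.083): mol = 0.51762; Si = 0.51762, O = 1.03524.
ΣO = 2.55263; factor = 5/ΣO = 1.95876.
Si apfu = 0.51762 × 1.95876 = 1.014.

1.014 Si apfu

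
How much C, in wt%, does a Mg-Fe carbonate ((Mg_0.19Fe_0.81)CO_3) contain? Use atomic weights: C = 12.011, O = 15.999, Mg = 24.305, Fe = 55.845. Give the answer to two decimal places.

Molar mass of (Mg_0.19Fe_0.81)CO_3: 0.19×24.305 + 0.81×55.845 + 1×12.011 + 3×15.999 = 109.860 g/mol.
Mass of C per formula unit: 1 × 12.011 = 12.011 g.
Weight fraction C = 12.011 / 109.860 = 0.1093.

10.93 wt%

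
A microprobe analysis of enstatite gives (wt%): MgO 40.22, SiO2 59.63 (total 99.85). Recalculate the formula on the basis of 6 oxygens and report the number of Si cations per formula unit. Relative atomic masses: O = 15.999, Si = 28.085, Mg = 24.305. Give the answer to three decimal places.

1.996 Si apfu

MgO (M=40.304): mol = 0.99792; Mg = 0.99792, O = 0.99792.
SiO2 (M=60.083): mol = 0.99246; Si = 0.99246, O = 1.98492.
ΣO = 2.98284; factor = 6/ΣO = 2.01151.
Si apfu = 0.99246 × 2.01151 = 1.996.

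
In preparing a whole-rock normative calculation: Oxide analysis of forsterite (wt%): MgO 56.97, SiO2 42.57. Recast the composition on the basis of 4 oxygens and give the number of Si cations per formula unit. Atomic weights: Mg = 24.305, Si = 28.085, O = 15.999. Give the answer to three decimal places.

56.97 wt% MgO ÷ 40.304 g/mol = 1.41351 mol, giving 1.41351 Mg and 1.41351 O.
42.57 wt% SiO2 ÷ 60.083 g/mol = 0.70852 mol, giving 0.70852 Si and 1.41704 O.
Oxygen sums to 2.83055; scaling by 4/2.83055 = 1.41315 puts the formula on 4 O.
Si: 0.70852 × 1.41315 = 1.001 atoms per formula unit.

1.001 Si apfu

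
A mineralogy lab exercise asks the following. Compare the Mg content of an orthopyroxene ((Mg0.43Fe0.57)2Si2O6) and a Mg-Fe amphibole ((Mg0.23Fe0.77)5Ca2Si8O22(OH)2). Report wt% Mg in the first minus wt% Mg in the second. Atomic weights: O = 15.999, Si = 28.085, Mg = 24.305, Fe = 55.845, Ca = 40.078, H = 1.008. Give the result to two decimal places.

First mineral: 20.902 g Mg in 236.730 g formula = 8.83 wt% Mg.
Second mineral: 27.951 g Mg in 933.782 g formula = 2.99 wt% Mg.
8.83% − 2.99% gives a difference of 5.84 percentage points.

5.84 percentage points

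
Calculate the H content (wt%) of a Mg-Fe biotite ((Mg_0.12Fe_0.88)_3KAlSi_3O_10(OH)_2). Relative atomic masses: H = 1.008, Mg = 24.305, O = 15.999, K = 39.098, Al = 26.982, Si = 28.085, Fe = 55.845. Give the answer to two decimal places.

Molar mass of (Mg_0.12Fe_0.88)_3KAlSi_3O_10(OH)_2: 0.36·24.305 + 2.64·55.845 + 1·39.098 + 1·26.982 + 3·28.085 + 12·15.999 + 2·1.008 = 500.520 g/mol.
Mass of H per formula unit: 2 × 1.008 = 2.016 g.
Weight fraction H = 2.016 / 500.520 = 0.0040.

0.40 wt%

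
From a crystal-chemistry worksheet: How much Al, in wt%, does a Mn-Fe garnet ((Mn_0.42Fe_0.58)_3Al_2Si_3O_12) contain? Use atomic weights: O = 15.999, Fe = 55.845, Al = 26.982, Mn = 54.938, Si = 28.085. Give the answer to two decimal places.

10.87 wt%

Molar mass of (Mn_0.42Fe_0.58)_3Al_2Si_3O_12: 1.26·54.938 + 1.74·55.845 + 2·26.982 + 3·28.085 + 12·15.999 = 496.599 g/mol.
Mass of Al per formula unit: 2 × 26.982 = 53.964 g.
Weight fraction Al = 53.964 / 496.599 = 0.1087.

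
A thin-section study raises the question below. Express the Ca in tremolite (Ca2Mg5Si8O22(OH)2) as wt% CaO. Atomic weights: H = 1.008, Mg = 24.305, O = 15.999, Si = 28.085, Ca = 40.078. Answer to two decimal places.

13.81 wt%

M(Ca2Mg5Si8O22(OH)2) = 812.353 g/mol; M(CaO) = 56.077 g/mol.
Moles CaO per formula unit = 2 Ca ÷ 1 = 2.0000.
CaO fraction = (2.0000 × 56.077) / 812.353 = 112.154/812.353 = 0.1381.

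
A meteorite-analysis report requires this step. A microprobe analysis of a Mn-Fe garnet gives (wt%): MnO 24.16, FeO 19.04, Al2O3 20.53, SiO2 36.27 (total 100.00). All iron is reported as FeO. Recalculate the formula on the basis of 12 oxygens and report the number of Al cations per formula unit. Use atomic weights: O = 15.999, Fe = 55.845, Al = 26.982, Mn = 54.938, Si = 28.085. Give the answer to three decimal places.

24.16 wt% MnO ÷ 70.937 g/mol = 0.34058 mol, giving 0.34058 Mn and 0.34058 O.
19.04 wt% FeO ÷ 71.844 g/mol = 0.26502 mol, giving 0.26502 Fe and 0.26502 O.
20.53 wt% Al2O3 ÷ 101.961 g/mol = 0.20135 mol, giving 0.40270 Al and 0.60405 O.
36.27 wt% SiO2 ÷ 60.083 g/mol = 0.60366 mol, giving 0.60366 Si and 1.20732 O.
Oxygen sums to 2.41697; scaling by 12/2.41697 = 4.96489 puts the formula on 12 O.
Al: 0.40270 × 4.96489 = 1.999 atoms per formula unit.

1.999 Al apfu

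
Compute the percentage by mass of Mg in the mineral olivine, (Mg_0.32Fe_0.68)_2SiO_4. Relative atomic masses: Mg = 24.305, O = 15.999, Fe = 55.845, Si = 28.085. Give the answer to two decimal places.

8.47 mass %

Molar mass of (Mg_0.32Fe_0.68)_2SiO_4: 0.64×24.305 + 1.36×55.845 + 1×28.085 + 4×15.999 = 183.585 g/mol.
Mass of Mg per formula unit: 0.64 × 24.305 = 15.555 g.
Weight fraction Mg = 15.555 / 183.585 = 0.0847.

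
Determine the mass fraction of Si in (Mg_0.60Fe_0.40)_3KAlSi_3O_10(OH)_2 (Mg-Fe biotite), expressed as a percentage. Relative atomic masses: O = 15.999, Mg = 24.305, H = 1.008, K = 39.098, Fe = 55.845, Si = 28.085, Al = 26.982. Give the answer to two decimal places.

18.51 mass %

Molar mass of (Mg_0.60Fe_0.40)_3KAlSi_3O_10(OH)_2: 1.80×24.305 + 1.20×55.845 + 1×39.098 + 1×26.982 + 3×28.085 + 12×15.999 + 2×1.008 = 455.102 g/mol.
Mass of Si per formula unit: 3 × 28.085 = 84.255 g.
Weight fraction Si = 84.255 / 455.102 = 0.1851.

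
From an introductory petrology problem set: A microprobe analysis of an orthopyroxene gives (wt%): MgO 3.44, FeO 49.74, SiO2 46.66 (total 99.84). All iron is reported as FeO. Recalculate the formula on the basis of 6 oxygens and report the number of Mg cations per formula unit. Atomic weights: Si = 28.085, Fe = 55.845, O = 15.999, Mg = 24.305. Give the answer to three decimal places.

3.44 wt% MgO ÷ 40.304 g/mol = 0.08535 mol, giving 0.08535 Mg and 0.08535 O.
49.74 wt% FeO ÷ 71.844 g/mol = 0.69233 mol, giving 0.69233 Fe and 0.69233 O.
46.66 wt% SiO2 ÷ 60.083 g/mol = 0.77659 mol, giving 0.77659 Si and 1.55318 O.
Oxygen sums to 2.33086; scaling by 6/2.33086 = 2.57416 puts the formula on 6 O.
Mg: 0.08535 × 2.57416 = 0.220 atoms per formula unit.

0.220 Mg apfu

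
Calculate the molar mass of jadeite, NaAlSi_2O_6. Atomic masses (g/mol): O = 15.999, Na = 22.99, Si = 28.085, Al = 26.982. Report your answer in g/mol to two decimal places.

202.14 g/mol

The formula mass is the sum 1*22.99 + 1*26.982 + 2*28.085 + 6*15.999.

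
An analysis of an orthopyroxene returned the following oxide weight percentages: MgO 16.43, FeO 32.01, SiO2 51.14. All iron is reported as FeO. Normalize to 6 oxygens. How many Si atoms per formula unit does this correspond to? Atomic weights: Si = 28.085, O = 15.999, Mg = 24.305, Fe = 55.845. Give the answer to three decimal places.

16.43 wt% MgO ÷ 40.304 g/mol = 0.40765 mol, giving 0.40765 Mg and 0.40765 O.
32.01 wt% FeO ÷ 71.844 g/mol = 0.44555 mol, giving 0.44555 Fe and 0.44555 O.
51.14 wt% SiO2 ÷ 60.083 g/mol = 0.85116 mol, giving 0.85116 Si and 1.70232 O.
Oxygen sums to 2.55552; scaling by 6/2.55552 = 2.34786 puts the formula on 6 O.
Si: 0.85116 × 2.34786 = 1.998 atoms per formula unit.

1.998 Si apfu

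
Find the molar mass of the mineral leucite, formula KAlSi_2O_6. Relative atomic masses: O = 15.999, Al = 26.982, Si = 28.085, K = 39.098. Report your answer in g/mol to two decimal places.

218.24 g/mol

K: 1 × 39.098 = 39.0980
Al: 1 × 26.982 = 26.9820
Si: 2 × 28.085 = 56.1700
O: 6 × 15.999 = 95.9940
Summing the contributions gives the formula mass.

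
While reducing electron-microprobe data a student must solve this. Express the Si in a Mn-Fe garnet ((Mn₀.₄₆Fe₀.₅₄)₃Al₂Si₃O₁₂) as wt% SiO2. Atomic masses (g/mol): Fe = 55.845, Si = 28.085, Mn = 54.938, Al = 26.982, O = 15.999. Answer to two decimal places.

36.30 wt%

Molar mass of (Mn₀.₄₆Fe₀.₅₄)₃Al₂Si₃O₁₂ = 1.38·54.938 + 1.62·55.845 + 2·26.982 + 3·28.085 + 12·15.999 = 496.490 g/mol.
Each formula unit contains 3 Si, equivalent to 3/1 = 3.0000 mol SiO2.
M(SiO2) = 1×28.085 + 2×15.999 = 60.083 g/mol.
Mass of SiO2 per formula unit = 3.0000 × 60.083 = 180.249 g.
SiO2 wt% = 180.249 / 496.490 × 100 = 36.30%.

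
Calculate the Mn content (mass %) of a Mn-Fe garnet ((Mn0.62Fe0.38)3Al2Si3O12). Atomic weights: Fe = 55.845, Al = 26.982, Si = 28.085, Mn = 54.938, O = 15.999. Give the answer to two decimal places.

20.60 mass %

Formula mass = 1.86×54.938 + 1.14×55.845 + 2×26.982 + 3×28.085 + 12×15.999 = 496.055 g/mol, of which 102.185 g is Mn.
So Mn makes up 102.185/496.055 = 0.2060 of the mass, i.e. 20.60%.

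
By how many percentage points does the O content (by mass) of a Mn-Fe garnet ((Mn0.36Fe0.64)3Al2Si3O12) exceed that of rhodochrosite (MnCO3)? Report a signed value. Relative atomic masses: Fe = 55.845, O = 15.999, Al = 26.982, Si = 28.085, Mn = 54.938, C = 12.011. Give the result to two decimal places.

-3.11 percentage points

First mineral: 191.988 g O in 496.762 g formula = 38.65 wt% O.
Second mineral: 47.997 g O in 114.946 g formula = 41.76 wt% O.
38.65% − 41.76% gives a difference of -3.11 percentage points.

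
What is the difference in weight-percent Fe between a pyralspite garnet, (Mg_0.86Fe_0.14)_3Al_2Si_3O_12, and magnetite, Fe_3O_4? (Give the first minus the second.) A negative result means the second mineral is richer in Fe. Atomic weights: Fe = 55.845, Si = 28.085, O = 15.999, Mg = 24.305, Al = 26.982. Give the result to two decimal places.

First mineral: 23.455 g Fe in 416.369 g formula = 5.63 wt% Fe.
Second mineral: 167.535 g Fe in 231.531 g formula = 72.36 wt% Fe.
5.63% − 72.36% gives a difference of -66.73 percentage points.

-66.73 percentage points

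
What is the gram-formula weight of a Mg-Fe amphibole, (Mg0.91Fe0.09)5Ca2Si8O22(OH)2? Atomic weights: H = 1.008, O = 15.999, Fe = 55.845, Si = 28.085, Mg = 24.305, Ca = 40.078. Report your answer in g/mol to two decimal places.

The formula mass is the sum 4.55(24.305) + 0.45(55.845) + 2(40.078) + 8(28.085) + 24(15.999) + 2(1.008).

826.55 g/mol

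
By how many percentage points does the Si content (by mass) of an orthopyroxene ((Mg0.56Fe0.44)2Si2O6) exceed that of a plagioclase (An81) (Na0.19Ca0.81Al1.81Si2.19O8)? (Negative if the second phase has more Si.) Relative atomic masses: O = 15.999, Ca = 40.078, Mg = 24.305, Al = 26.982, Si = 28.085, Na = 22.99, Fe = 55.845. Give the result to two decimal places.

Si in (Mg0.56Fe0.44)2Si2O6: molar mass 228.529 g/mol; 2×28.085 = 56.170 g → 24.58 wt%.
Si in Na0.19Ca0.81Al1.81Si2.19O8: molar mass 275.167 g/mol; 2.19×28.085 = 61.506 g → 22.35 wt%.
Difference = 24.58 − 22.35 = 2.23 percentage points.

2.23 percentage points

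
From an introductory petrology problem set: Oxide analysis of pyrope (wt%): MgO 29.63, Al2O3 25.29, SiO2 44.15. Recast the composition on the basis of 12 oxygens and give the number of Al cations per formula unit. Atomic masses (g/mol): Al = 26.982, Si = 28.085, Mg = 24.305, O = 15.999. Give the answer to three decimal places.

2.019 Al apfu

29.63 wt% MgO ÷ 40.304 g/mol = 0.73516 mol, giving 0.73516 Mg and 0.73516 O.
25.29 wt% Al2O3 ÷ 101.961 g/mol = 0.24804 mol, giving 0.49608 Al and 0.74412 O.
44.15 wt% SiO2 ÷ 60.083 g/mol = 0.73482 mol, giving 0.73482 Si and 1.46964 O.
Oxygen sums to 2.94892; scaling by 12/2.94892 = 4.06929 puts the formula on 12 O.
Al: 0.49608 × 4.06929 = 2.019 atoms per formula unit.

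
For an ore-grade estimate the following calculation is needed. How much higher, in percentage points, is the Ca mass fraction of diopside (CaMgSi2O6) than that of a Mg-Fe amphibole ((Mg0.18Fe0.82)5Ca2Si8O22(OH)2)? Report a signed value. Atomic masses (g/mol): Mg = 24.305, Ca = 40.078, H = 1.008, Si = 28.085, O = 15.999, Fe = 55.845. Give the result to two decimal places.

10.00 percentage points

First mineral: 40.078 g Ca in 216.547 g formula = 18.51 wt% Ca.
Second mineral: 80.156 g Ca in 941.667 g formula = 8.51 wt% Ca.
18.51% − 8.51% gives a difference of 10.00 percentage points.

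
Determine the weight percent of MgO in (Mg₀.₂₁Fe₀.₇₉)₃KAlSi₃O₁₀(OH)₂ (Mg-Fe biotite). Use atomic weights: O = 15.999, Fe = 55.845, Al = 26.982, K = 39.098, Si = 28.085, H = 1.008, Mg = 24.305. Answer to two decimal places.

M((Mg₀.₂₁Fe₀.₇₉)₃KAlSi₃O₁₀(OH)₂) = 492.004 g/mol; M(MgO) = 40.304 g/mol.
Moles MgO per formula unit = 0.63 Mg ÷ 1 = 0.6300.
MgO fraction = (0.6300 × 40.304) / 492.004 = 25.392/492.004 = 0.0516.

5.16 wt%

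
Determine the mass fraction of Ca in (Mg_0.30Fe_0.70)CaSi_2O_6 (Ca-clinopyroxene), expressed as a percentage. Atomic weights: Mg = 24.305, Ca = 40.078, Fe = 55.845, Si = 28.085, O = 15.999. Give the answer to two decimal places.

Formula mass = 0.30*24.305 + 0.70*55.845 + 1*40.078 + 2*28.085 + 6*15.999 = 238.625 g/mol, of which 40.078 g is Ca.
So Ca makes up 40.078/238.625 = 0.1680 of the mass, i.e. 16.80%.

16.80 weight percent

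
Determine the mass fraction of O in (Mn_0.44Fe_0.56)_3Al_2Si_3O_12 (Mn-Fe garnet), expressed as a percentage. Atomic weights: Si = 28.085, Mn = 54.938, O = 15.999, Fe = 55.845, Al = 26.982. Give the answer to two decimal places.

38.66 weight percent

Formula mass = 1.32*54.938 + 1.68*55.845 + 2*26.982 + 3*28.085 + 12*15.999 = 496.545 g/mol, of which 191.988 g is O.
So O makes up 191.988/496.545 = 0.3866 of the mass, i.e. 38.66%.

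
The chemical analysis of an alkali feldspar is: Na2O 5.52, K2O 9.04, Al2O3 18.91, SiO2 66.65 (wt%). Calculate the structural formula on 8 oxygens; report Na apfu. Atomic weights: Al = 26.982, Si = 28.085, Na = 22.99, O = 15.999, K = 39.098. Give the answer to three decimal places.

5.52 wt% Na2O ÷ 61.979 g/mol = 0.08906 mol, giving 0.17812 Na and 0.08906 O.
9.04 wt% K2O ÷ 94.195 g/mol = 0.09597 mol, giving 0.19194 K and 0.09597 O.
18.91 wt% Al2O3 ÷ 101.961 g/mol = 0.18546 mol, giving 0.37092 Al and 0.55638 O.
66.65 wt% SiO2 ÷ 60.083 g/mol = 1.10930 mol, giving 1.10930 Si and 2.21860 O.
Oxygen sums to 2.96001; scaling by 8/2.96001 = 2.70269 puts the formula on 8 O.
Na: 0.17812 × 2.70269 = 0.481 atoms per formula unit.

0.481 Na apfu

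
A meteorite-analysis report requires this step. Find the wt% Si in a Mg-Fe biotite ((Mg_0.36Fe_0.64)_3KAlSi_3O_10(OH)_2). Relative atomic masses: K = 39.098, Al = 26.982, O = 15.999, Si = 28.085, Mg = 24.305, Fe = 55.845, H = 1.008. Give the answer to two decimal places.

Molar mass of (Mg_0.36Fe_0.64)_3KAlSi_3O_10(OH)_2: 1.08*24.305 + 1.92*55.845 + 1*39.098 + 1*26.982 + 3*28.085 + 12*15.999 + 2*1.008 = 477.811 g/mol.
Mass of Si per formula unit: 3 × 28.085 = 84.255 g.
Weight fraction Si = 84.255 / 477.811 = 0.1763.

17.63 mass %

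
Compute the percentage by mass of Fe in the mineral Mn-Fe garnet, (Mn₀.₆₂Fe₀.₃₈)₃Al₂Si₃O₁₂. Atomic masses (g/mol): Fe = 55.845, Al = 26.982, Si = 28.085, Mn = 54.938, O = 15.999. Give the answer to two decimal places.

12.83 wt%

Formula mass = 1.86*54.938 + 1.14*55.845 + 2*26.982 + 3*28.085 + 12*15.999 = 496.055 g/mol, of which 63.663 g is Fe.
So Fe makes up 63.663/496.055 = 0.1283 of the mass, i.e. 12.83%.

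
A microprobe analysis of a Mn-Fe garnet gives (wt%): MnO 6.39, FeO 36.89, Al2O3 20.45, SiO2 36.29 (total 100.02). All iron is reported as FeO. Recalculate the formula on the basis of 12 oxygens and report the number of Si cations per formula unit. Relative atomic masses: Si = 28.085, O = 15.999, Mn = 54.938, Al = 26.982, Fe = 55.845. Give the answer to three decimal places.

3.003 Si apfu

MnO: 6.39/70.937 = 0.09008 mol → 0.09008 mol Mn, 0.09008 mol O.
FeO: 36.89/71.844 = 0.51347 mol → 0.51347 mol Fe, 0.51347 mol O.
Al2O3: 20.45/101.961 = 0.20057 mol → 0.40114 mol Al, 0.60171 mol O.
SiO2: 36.29/60.083 = 0.60400 mol → 0.60400 mol Si, 1.20800 mol O.
Total oxygen = 2.41326 mol. Normalization factor = 12/2.41326 = 4.97253.
Si per 12 O = 0.60400 × 4.97253 = 3.003.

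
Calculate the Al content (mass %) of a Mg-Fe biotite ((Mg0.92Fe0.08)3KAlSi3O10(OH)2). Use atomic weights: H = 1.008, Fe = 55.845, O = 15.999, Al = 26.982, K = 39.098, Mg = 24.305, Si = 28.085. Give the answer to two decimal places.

6.35 mass %

Formula mass = 2.76*24.305 + 0.24*55.845 + 1*39.098 + 1*26.982 + 3*28.085 + 12*15.999 + 2*1.008 = 424.824 g/mol, of which 26.982 g is Al.
So Al makes up 26.982/424.824 = 0.0635 of the mass, i.e. 6.35%.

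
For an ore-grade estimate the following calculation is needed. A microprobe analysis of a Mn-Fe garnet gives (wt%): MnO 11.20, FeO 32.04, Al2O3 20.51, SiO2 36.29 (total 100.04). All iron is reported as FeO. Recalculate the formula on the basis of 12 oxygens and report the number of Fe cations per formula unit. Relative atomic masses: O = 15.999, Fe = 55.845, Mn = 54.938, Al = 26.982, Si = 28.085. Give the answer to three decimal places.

11.20 wt% MnO ÷ 70.937 g/mol = 0.15789 mol, giving 0.15789 Mn and 0.15789 O.
32.04 wt% FeO ÷ 71.844 g/mol = 0.44597 mol, giving 0.44597 Fe and 0.44597 O.
20.51 wt% Al2O3 ÷ 101.961 g/mol = 0.20116 mol, giving 0.40232 Al and 0.60348 O.
36.29 wt% SiO2 ÷ 60.083 g/mol = 0.60400 mol, giving 0.60400 Si and 1.20800 O.
Oxygen sums to 2.41534; scaling by 12/2.41534 = 4.96824 puts the formula on 12 O.
Fe: 0.44597 × 4.96824 = 2.216 atoms per formula unit.

2.216 Fe apfu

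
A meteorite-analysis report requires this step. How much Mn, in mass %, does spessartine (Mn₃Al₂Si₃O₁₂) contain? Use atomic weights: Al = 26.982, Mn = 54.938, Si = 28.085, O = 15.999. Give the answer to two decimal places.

Formula mass = 3·54.938 + 2·26.982 + 3·28.085 + 12·15.999 = 495.021 g/mol, of which 164.814 g is Mn.
So Mn makes up 164.814/495.021 = 0.3329 of the mass, i.e. 33.29%.

33.29 mass %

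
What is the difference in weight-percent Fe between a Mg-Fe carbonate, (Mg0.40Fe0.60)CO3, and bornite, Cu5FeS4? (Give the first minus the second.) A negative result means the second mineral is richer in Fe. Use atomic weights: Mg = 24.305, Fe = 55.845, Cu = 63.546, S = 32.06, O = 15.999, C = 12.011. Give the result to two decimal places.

21.33 percentage points

Fe in (Mg0.40Fe0.60)CO3: molar mass 103.237 g/mol; 0.60×55.845 = 33.507 g → 32.46 wt%.
Fe in Cu5FeS4: molar mass 501.815 g/mol; 1×55.845 = 55.845 g → 11.13 wt%.
Difference = 32.46 − 11.13 = 21.33 percentage points.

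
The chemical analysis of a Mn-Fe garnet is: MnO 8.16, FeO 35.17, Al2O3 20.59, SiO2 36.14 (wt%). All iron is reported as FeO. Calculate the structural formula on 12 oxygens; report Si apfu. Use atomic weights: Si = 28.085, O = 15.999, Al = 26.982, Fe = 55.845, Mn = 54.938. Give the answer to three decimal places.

MnO (M=70.937): mol = 0.11503; Mn = 0.11503, O = 0.11503.
FeO (M=71.844): mol = 0.48953; Fe = 0.48953, O = 0.48953.
Al2O3 (M=101.961): mol = 0.20194; Al = 0.40388, O = 0.60582.
SiO2 (M=60.083): mol = 0.60150; Si = 0.60150, O = 1.20300.
ΣO = 2.41338; factor = 12/ΣO = 4.97228.
Si apfu = 0.60150 × 4.97228 = 2.991.

2.991 Si apfu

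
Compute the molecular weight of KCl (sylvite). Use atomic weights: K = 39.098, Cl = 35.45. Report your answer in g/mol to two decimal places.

M = 1×39.098 + 1×35.45

74.55 g/mol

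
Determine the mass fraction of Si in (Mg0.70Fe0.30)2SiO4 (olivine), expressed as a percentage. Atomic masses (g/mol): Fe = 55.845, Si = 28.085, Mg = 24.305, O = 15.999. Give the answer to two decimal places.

17.60 mass %

Formula mass = 1.40·24.305 + 0.60·55.845 + 1·28.085 + 4·15.999 = 159.615 g/mol, of which 28.085 g is Si.
So Si makes up 28.085/159.615 = 0.1760 of the mass, i.e. 17.60%.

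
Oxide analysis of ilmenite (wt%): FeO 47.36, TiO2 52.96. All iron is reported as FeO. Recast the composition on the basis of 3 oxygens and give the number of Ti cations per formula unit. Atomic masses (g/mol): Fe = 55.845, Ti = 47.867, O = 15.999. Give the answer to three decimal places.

1.002 Ti apfu

47.36 wt% FeO ÷ 71.844 g/mol = 0.65921 mol, giving 0.65921 Fe and 0.65921 O.
52.96 wt% TiO2 ÷ 79.865 g/mol = 0.66312 mol, giving 0.66312 Ti and 1.32624 O.
Oxygen sums to 1.98545; scaling by 3/1.98545 = 1.51099 puts the formula on 3 O.
Ti: 0.66312 × 1.51099 = 1.002 atoms per formula unit.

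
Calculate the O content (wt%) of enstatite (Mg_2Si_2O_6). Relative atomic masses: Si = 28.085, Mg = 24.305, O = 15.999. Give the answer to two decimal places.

47.81 wt%

Formula mass = 2×24.305 + 2×28.085 + 6×15.999 = 200.774 g/mol, of which 95.994 g is O.
So O makes up 95.994/200.774 = 0.4781 of the mass, i.e. 47.81%.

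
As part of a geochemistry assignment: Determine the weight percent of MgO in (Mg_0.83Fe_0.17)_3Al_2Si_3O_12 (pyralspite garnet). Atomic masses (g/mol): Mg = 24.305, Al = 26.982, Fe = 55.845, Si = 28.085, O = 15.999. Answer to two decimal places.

23.94 wt%

M((Mg_0.83Fe_0.17)_3Al_2Si_3O_12) = 419.207 g/mol; M(MgO) = 40.304 g/mol.
Moles MgO per formula unit = 2.49 Mg ÷ 1 = 2.4900.
MgO fraction = (2.4900 × 40.304) / 419.207 = 100.357/419.207 = 0.2394.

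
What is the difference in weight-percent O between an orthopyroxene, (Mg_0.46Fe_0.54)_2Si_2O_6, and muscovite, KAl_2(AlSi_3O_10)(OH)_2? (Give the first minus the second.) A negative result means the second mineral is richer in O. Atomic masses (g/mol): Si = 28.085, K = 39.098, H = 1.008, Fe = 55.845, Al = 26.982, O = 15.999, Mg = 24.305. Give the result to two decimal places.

-7.32 percentage points

O in (Mg_0.46Fe_0.54)_2Si_2O_6: molar mass 234.837 g/mol; 6×15.999 = 95.994 g → 40.88 wt%.
O in KAl_2(AlSi_3O_10)(OH)_2: molar mass 398.303 g/mol; 12×15.999 = 191.988 g → 48.20 wt%.
Difference = 40.88 − 48.20 = -7.32 percentage points.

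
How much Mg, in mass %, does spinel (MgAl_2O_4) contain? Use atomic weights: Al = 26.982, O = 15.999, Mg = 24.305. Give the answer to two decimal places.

17.08 mass %

Formula mass = 1*24.305 + 2*26.982 + 4*15.999 = 142.265 g/mol, of which 24.305 g is Mg.
So Mg makes up 24.305/142.265 = 0.1708 of the mass, i.e. 17.08%.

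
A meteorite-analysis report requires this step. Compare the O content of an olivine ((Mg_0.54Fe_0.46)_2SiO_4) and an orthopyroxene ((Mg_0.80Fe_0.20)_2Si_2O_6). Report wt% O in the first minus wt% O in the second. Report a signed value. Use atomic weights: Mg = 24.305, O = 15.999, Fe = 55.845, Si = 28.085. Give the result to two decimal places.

O in (Mg_0.54Fe_0.46)_2SiO_4: molar mass 169.708 g/mol; 4×15.999 = 63.996 g → 37.71 wt%.
O in (Mg_0.80Fe_0.20)_2Si_2O_6: molar mass 213.390 g/mol; 6×15.999 = 95.994 g → 44.99 wt%.
Difference = 37.71 − 44.99 = -7.28 percentage points.

-7.28 percentage points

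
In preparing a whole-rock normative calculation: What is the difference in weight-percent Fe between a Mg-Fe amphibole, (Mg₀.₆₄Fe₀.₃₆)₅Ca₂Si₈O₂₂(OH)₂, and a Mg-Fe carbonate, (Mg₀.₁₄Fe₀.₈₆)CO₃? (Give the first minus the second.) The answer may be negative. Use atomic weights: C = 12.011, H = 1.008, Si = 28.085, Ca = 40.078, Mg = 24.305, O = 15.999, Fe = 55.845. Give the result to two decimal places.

-31.53 percentage points

Fe in (Mg₀.₆₄Fe₀.₃₆)₅Ca₂Si₈O₂₂(OH)₂: molar mass 869.125 g/mol; 1.80×55.845 = 100.521 g → 11.57 wt%.
Fe in (Mg₀.₁₄Fe₀.₈₆)CO₃: molar mass 111.437 g/mol; 0.86×55.845 = 48.027 g → 43.10 wt%.
Difference = 11.57 − 43.10 = -31.53 percentage points.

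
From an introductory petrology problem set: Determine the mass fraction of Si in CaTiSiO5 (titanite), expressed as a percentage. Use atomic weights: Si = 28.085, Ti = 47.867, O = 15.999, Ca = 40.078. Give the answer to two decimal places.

M(CaTiSiO5) = 196.025 g/mol.
Si contributes 1 × 28.085 = 28.085 g per mole.
28.085/196.025 = 0.1433 → 14.33%.

14.33 mass %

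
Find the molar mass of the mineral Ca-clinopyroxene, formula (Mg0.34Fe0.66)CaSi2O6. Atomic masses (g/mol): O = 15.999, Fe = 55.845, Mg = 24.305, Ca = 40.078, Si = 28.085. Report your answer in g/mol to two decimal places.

M = 0.34*24.305 + 0.66*55.845 + 1*40.078 + 2*28.085 + 6*15.999

237.36 g/mol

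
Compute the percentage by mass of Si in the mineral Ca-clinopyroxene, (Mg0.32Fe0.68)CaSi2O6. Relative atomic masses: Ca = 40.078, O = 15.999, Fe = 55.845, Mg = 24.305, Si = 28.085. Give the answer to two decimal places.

23.60 mass %

M((Mg0.32Fe0.68)CaSi2O6) = 237.994 g/mol.
Si contributes 2 × 28.085 = 56.170 g per mole.
56.170/237.994 = 0.2360 → 23.60%.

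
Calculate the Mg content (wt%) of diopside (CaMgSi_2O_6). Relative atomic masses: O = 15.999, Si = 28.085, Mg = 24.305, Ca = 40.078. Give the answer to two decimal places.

Formula mass = 1·40.078 + 1·24.305 + 2·28.085 + 6·15.999 = 216.547 g/mol, of which 24.305 g is Mg.
So Mg makes up 24.305/216.547 = 0.1122 of the mass, i.e. 11.22%.

11.22 wt%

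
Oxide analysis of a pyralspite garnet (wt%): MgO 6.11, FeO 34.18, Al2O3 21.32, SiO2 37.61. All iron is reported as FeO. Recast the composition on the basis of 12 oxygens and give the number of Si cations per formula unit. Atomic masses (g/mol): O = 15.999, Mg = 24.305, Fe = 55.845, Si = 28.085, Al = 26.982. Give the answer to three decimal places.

MgO: 6.11/40.304 = 0.15160 mol → 0.15160 mol Mg, 0.15160 mol O.
FeO: 34.18/71.844 = 0.47575 mol → 0.47575 mol Fe, 0.47575 mol O.
Al2O3: 21.32/101.961 = 0.20910 mol → 0.41820 mol Al, 0.62730 mol O.
SiO2: 37.61/60.083 = 0.62597 mol → 0.62597 mol Si, 1.25194 mol O.
Total oxygen = 2.50659 mol. Normalization factor = 12/2.50659 = 4.78738.
Si per 12 O = 0.62597 × 4.78738 = 2.997.

2.997 Si apfu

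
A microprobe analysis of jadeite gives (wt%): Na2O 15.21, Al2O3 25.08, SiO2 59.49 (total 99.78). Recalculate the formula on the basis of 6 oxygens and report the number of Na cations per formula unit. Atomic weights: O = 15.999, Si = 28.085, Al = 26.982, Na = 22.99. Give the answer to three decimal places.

Na2O (M=61.979): mol = 0.24541; Na = 0.49082, O = 0.24541.
Al2O3 (M=101.961): mol = 0.24598; Al = 0.49196, O = 0.73794.
SiO2 (M=60.083): mol = 0.99013; Si = 0.99013, O = 1.98026.
ΣO = 2.96361; factor = 6/ΣO = 2.02456.
Na apfu = 0.49082 × 2.02456 = 0.994.

0.994 Na apfu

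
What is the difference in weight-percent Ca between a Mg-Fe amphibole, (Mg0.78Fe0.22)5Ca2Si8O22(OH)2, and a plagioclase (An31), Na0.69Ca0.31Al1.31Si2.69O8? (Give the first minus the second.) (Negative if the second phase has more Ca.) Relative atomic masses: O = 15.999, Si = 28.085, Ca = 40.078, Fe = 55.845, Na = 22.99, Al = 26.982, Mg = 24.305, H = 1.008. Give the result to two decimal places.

First mineral: 80.156 g Ca in 847.047 g formula = 9.46 wt% Ca.
Second mineral: 12.424 g Ca in 267.174 g formula = 4.65 wt% Ca.
9.46% − 4.65% gives a difference of 4.81 percentage points.

4.81 percentage points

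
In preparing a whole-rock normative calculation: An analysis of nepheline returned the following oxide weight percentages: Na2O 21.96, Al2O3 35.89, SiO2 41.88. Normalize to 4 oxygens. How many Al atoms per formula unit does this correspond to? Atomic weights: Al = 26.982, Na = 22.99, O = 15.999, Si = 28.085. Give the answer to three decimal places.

21.96 wt% Na2O ÷ 61.979 g/mol = 0.35431 mol, giving 0.70862 Na and 0.35431 O.
35.89 wt% Al2O3 ÷ 101.961 g/mol = 0.35200 mol, giving 0.70400 Al and 1.05600 O.
41.88 wt% SiO2 ÷ 60.083 g/mol = 0.69704 mol, giving 0.69704 Si and 1.39408 O.
Oxygen sums to 2.80439; scaling by 4/2.80439 = 1.42634 puts the formula on 4 O.
Al: 0.70400 × 1.42634 = 1.004 atoms per formula unit.

1.004 Al apfu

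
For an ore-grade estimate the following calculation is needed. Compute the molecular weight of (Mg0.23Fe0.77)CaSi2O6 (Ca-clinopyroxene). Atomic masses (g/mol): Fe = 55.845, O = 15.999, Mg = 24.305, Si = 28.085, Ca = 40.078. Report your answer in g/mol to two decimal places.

240.83 g/mol

The formula mass is the sum 0.23·24.305 + 0.77·55.845 + 1·40.078 + 2·28.085 + 6·15.999.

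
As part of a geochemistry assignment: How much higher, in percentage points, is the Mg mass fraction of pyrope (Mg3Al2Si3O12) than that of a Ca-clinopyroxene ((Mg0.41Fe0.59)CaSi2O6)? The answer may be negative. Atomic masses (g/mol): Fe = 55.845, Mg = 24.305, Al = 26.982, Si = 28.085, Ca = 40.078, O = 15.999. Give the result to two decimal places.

13.85 percentage points

Mg in Mg3Al2Si3O12: molar mass 403.122 g/mol; 3×24.305 = 72.915 g → 18.09 wt%.
Mg in (Mg0.41Fe0.59)CaSi2O6: molar mass 235.156 g/mol; 0.41×24.305 = 9.965 g → 4.24 wt%.
Difference = 18.09 − 4.24 = 13.85 percentage points.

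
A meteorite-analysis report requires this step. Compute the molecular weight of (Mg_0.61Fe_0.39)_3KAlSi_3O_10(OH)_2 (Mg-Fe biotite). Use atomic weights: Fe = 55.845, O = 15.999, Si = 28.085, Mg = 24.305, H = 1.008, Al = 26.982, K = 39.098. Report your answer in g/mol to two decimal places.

The formula mass is the sum 1.83·24.305 + 1.17·55.845 + 1·39.098 + 1·26.982 + 3·28.085 + 12·15.999 + 2·1.008.

454.16 g/mol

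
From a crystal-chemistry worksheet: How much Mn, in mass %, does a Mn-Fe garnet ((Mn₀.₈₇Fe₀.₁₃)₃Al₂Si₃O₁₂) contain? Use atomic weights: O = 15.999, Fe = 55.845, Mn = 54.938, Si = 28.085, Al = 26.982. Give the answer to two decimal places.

28.95 mass %

M((Mn₀.₈₇Fe₀.₁₃)₃Al₂Si₃O₁₂) = 495.375 g/mol.
Mn contributes 2.61 × 54.938 = 143.388 g per mole.
143.388/495.375 = 0.2895 → 28.95%.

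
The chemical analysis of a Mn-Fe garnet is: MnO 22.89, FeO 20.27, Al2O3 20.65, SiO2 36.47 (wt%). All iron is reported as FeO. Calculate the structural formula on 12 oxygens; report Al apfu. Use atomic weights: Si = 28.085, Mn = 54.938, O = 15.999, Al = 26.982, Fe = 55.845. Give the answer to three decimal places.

2.003 Al apfu

MnO: 22.89/70.937 = 0.32268 mol → 0.32268 mol Mn, 0.32268 mol O.
FeO: 20.27/71.844 = 0.28214 mol → 0.28214 mol Fe, 0.28214 mol O.
Al2O3: 20.65/101.961 = 0.20253 mol → 0.40506 mol Al, 0.60759 mol O.
SiO2: 36.47/60.083 = 0.60699 mol → 0.60699 mol Si, 1.21398 mol O.
Total oxygen = 2.42639 mol. Normalization factor = 12/2.42639 = 4.94562.
Al per 12 O = 0.40506 × 4.94562 = 2.003.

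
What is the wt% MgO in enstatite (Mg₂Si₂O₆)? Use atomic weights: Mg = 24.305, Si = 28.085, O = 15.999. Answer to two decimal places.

M(Mg₂Si₂O₆) = 200.774 g/mol; M(MgO) = 40.304 g/mol.
Moles MgO per formula unit = 2 Mg ÷ 1 = 2.0000.
MgO fraction = (2.0000 × 40.304) / 200.774 = 80.608/200.774 = 0.4015.

40.15 wt%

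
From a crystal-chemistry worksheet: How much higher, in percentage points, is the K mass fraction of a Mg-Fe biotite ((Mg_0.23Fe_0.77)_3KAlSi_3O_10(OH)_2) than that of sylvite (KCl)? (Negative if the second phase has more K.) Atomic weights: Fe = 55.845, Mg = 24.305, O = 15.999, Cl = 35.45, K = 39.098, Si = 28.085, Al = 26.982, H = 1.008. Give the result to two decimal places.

K in (Mg_0.23Fe_0.77)_3KAlSi_3O_10(OH)_2: molar mass 490.111 g/mol; 1×39.098 = 39.098 g → 7.98 wt%.
K in KCl: molar mass 74.548 g/mol; 1×39.098 = 39.098 g → 52.45 wt%.
Difference = 7.98 − 52.45 = -44.47 percentage points.

-44.47 percentage points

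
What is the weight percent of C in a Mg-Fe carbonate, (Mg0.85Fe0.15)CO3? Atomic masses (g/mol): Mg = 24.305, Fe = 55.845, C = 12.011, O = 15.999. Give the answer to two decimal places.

M((Mg0.85Fe0.15)CO3) = 89.044 g/mol.
C contributes 1 × 12.011 = 12.011 g per mole.
12.011/89.044 = 0.1349 → 13.49%.

13.49 wt%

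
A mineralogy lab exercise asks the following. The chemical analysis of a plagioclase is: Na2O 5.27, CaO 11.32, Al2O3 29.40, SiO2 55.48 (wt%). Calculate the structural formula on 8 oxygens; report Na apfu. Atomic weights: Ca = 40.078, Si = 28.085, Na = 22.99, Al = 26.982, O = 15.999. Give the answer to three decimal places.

0.454 Na apfu

Na2O (M=61.979): mol = 0.08503; Na = 0.17006, O = 0.08503.
CaO (M=56.077): mol = 0.20187; Ca = 0.20187, O = 0.20187.
Al2O3 (M=101.961): mol = 0.28835; Al = 0.57670, O = 0.86505.
SiO2 (M=60.083): mol = 0.92339; Si = 0.92339, O = 1.84678.
ΣO = 2.99873; factor = 8/ΣO = 2.66780.
Na apfu = 0.17006 × 2.66780 = 0.454.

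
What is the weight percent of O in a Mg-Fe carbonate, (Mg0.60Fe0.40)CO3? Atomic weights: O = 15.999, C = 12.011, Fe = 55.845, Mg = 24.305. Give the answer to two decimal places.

49.52 mass %

Formula mass = 0.60*24.305 + 0.40*55.845 + 1*12.011 + 3*15.999 = 96.929 g/mol, of which 47.997 g is O.
So O makes up 47.997/96.929 = 0.4952 of the mass, i.e. 49.52%.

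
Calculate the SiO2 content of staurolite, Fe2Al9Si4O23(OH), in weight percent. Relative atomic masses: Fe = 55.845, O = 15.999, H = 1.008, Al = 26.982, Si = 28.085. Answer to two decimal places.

Molar mass of Fe2Al9Si4O23(OH) = 2*55.845 + 9*26.982 + 4*28.085 + 24*15.999 + 1*1.008 = 851.852 g/mol.
Each formula unit contains 4 Si, equivalent to 4/1 = 4.0000 mol SiO2.
M(SiO2) = 1×28.085 + 2×15.999 = 60.083 g/mol.
Mass of SiO2 per formula unit = 4.0000 × 60.083 = 240.332 g.
SiO2 wt% = 240.332 / 851.852 × 100 = 28.21%.

28.21 wt%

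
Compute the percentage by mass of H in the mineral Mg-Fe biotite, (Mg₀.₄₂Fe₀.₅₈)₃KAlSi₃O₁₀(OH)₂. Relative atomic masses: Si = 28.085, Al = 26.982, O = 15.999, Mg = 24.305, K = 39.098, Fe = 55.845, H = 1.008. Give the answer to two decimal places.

M((Mg₀.₄₂Fe₀.₅₈)₃KAlSi₃O₁₀(OH)₂) = 472.134 g/mol.
H contributes 2 × 1.008 = 2.016 g per mole.
2.016/472.134 = 0.0043 → 0.43%.

0.43 wt%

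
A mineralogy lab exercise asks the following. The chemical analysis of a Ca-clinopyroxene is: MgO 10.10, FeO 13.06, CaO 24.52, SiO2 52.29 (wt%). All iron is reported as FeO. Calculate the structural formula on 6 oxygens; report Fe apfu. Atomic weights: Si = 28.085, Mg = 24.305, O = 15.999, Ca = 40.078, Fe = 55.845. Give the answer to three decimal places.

10.10 wt% MgO ÷ 40.304 g/mol = 0.25060 mol, giving 0.25060 Mg and 0.25060 O.
13.06 wt% FeO ÷ 71.844 g/mol = 0.18178 mol, giving 0.18178 Fe and 0.18178 O.
24.52 wt% CaO ÷ 56.077 g/mol = 0.43726 mol, giving 0.43726 Ca and 0.43726 O.
52.29 wt% SiO2 ÷ 60.083 g/mol = 0.87030 mol, giving 0.87030 Si and 1.74060 O.
Oxygen sums to 2.61024; scaling by 6/2.61024 = 2.29864 puts the formula on 6 O.
Fe: 0.18178 × 2.29864 = 0.418 atoms per formula unit.

0.418 Fe apfu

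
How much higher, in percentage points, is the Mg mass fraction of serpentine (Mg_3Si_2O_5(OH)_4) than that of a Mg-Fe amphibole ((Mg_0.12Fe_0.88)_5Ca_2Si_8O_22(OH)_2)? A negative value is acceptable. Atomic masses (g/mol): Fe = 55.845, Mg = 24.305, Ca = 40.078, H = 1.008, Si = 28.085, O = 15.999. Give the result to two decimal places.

First mineral: 72.915 g Mg in 277.108 g formula = 26.31 wt% Mg.
Second mineral: 14.583 g Mg in 951.129 g formula = 1.53 wt% Mg.
26.31% − 1.53% gives a difference of 24.78 percentage points.

24.78 percentage points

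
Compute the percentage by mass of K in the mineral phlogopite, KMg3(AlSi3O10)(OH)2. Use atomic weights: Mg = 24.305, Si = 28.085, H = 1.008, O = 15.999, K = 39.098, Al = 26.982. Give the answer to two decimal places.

9.37 mass %

M(KMg3(AlSi3O10)(OH)2) = 417.254 g/mol.
K contributes 1 × 39.098 = 39.098 g per mole.
39.098/417.254 = 0.0937 → 9.37%.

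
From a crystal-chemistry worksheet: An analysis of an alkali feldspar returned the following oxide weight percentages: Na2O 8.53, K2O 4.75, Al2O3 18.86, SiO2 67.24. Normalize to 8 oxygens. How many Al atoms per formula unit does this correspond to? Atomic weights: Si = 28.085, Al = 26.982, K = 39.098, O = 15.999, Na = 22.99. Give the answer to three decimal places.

0.993 Al apfu

Na2O: 8.53/61.979 = 0.13763 mol → 0.27526 mol Na, 0.13763 mol O.
K2O: 4.75/94.195 = 0.05043 mol → 0.10086 mol K, 0.05043 mol O.
Al2O3: 18.86/101.961 = 0.18497 mol → 0.36994 mol Al, 0.55491 mol O.
SiO2: 67.24/60.083 = 1.11912 mol → 1.11912 mol Si, 2.23824 mol O.
Total oxygen = 2.98121 mol. Normalization factor = 8/2.98121 = 2.68347.
Al per 8 O = 0.36994 × 2.68347 = 0.993.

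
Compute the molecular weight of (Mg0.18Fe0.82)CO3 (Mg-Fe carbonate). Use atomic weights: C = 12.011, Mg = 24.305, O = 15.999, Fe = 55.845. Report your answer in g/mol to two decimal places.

110.18 g/mol

M = 0.18*24.305 + 0.82*55.845 + 1*12.011 + 3*15.999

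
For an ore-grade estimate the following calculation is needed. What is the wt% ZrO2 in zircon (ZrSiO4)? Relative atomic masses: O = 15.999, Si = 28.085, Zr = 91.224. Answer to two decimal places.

67.22 wt%

Molar mass of ZrSiO4 = 1·91.224 + 1·28.085 + 4·15.999 = 183.305 g/mol.
Each formula unit contains 1 Zr, equivalent to 1/1 = 1.0000 mol ZrO2.
M(ZrO2) = 1×91.224 + 2×15.999 = 123.222 g/mol.
Mass of ZrO2 per formula unit = 1.0000 × 123.222 = 123.222 g.
ZrO2 wt% = 123.222 / 183.305 × 100 = 67.22%.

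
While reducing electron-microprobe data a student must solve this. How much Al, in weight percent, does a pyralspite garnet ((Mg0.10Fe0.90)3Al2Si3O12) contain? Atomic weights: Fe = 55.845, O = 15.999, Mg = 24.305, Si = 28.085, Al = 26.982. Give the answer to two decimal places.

11.05 weight percent

Molar mass of (Mg0.10Fe0.90)3Al2Si3O12: 0.30·24.305 + 2.70·55.845 + 2·26.982 + 3·28.085 + 12·15.999 = 488.280 g/mol.
Mass of Al per formula unit: 2 × 26.982 = 53.964 g.
Weight fraction Al = 53.964 / 488.280 = 0.1105.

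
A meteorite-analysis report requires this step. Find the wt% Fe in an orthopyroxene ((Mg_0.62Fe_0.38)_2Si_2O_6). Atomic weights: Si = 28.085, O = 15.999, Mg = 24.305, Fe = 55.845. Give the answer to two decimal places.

18.88 weight percent

Molar mass of (Mg_0.62Fe_0.38)_2Si_2O_6: 1.24*24.305 + 0.76*55.845 + 2*28.085 + 6*15.999 = 224.744 g/mol.
Mass of Fe per formula unit: 0.76 × 55.845 = 42.442 g.
Weight fraction Fe = 42.442 / 224.744 = 0.1888.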